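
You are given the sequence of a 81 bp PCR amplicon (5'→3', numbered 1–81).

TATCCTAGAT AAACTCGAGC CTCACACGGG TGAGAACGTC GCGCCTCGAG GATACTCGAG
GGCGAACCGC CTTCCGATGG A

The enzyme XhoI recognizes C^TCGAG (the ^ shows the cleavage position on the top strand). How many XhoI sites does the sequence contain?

3

CTCGAG occurs starting at positions 14, 45, 55.
XhoI cuts at 3 sites.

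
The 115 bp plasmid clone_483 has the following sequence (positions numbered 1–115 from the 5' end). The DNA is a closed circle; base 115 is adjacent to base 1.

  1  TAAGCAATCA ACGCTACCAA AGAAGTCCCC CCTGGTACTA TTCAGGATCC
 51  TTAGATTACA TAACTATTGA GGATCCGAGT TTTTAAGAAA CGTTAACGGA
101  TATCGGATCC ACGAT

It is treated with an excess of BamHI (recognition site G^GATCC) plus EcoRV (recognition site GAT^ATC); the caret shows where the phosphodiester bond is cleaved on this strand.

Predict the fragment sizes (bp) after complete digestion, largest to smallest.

55, 30, 26, 4 bp

BamHI sites (GGATCC) start at positions 45, 71, 105.
BamHI cuts after the first base of each site, so after positions 45, 71, 105.
The EcoRV site (GATATC) starts at position 99.
EcoRV cuts after base 3 of each site, so after position 101.
Combined cut positions: 45, 71, 101, 105.
Circular molecule, 4 cuts → 4 fragments:
  46–71 → 26 bp
  72–101 → 30 bp
  102–105 → 4 bp
  106–115 then 1–45 → 10 + 45 = 55 bp
Sorted largest to smallest: 55, 30, 26, 4 bp.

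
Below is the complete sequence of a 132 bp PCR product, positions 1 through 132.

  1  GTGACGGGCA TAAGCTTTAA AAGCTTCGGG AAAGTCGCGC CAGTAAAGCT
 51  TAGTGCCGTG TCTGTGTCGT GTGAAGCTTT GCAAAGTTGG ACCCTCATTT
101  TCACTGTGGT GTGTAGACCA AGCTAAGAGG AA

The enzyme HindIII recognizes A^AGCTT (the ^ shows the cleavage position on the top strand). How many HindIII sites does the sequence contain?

4

AAGCTT occurs starting at positions 12, 21, 46, 74.
HindIII cuts at 4 sites.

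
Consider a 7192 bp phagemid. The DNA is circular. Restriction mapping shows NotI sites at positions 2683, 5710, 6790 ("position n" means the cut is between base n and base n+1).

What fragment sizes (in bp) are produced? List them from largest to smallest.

Circular molecule, 3 cuts → 3 fragments:
  5710 − 2683 = 3027 bp
  6790 − 5710 = 1080 bp
  wrap: 7192 − 6790 + 2683 = 3085 bp
Sorted largest to smallest: 3085, 3027, 1080 bp.

3085, 3027, 1080 bp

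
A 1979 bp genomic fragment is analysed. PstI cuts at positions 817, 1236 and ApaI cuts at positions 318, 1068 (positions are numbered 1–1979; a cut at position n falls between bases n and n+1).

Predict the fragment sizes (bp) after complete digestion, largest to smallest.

743, 499, 318, 251, 168 bp

Combined cut positions (sorted): 318, 817, 1068, 1236.
Linear molecule, 4 cuts → 5 fragments:
  318 − 0 = 318 bp
  817 − 318 = 499 bp
  1068 − 817 = 251 bp
  1236 − 1068 = 168 bp
  1979 − 1236 = 743 bp
Sorted largest to smallest: 743, 499, 318, 251, 168 bp.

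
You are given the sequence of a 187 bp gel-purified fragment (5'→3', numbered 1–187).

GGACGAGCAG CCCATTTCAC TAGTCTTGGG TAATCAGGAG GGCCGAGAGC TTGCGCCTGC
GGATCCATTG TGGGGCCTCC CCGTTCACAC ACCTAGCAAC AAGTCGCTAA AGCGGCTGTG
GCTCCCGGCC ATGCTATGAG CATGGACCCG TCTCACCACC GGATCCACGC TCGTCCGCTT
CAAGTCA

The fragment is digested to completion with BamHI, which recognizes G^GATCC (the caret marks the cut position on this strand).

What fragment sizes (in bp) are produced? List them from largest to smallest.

100, 61, 26 bp

BamHI sites (GGATCC) start at positions 61, 161.
BamHI cuts after the first base of each site, so after positions 61, 161.
Linear molecule, 2 cuts → 3 fragments:
  1–61 → 61 bp
  62–161 → 100 bp
  162–187 → 26 bp
Sorted largest to smallest: 100, 61, 26 bp.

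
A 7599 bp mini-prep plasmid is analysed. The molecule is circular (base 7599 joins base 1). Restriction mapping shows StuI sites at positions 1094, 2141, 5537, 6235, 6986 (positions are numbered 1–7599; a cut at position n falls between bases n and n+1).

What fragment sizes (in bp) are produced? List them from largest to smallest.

3396, 1707, 1047, 751, 698 bp

Circular molecule, 5 cuts → 5 fragments:
  2141 − 1094 = 1047 bp
  5537 − 2141 = 3396 bp
  6235 − 5537 = 698 bp
  6986 − 6235 = 751 bp
  wrap: 7599 − 6986 + 1094 = 1707 bp
Sorted largest to smallest: 3396, 1707, 1047, 751, 698 bp.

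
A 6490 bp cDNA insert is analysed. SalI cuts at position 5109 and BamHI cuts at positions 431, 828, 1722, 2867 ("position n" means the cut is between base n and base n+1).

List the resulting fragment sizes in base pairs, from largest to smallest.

Combined cut positions (sorted): 431, 828, 1722, 2867, 5109.
Linear molecule, 5 cuts → 6 fragments:
  431 − 0 = 431 bp
  828 − 431 = 397 bp
  1722 − 828 = 894 bp
  2867 − 1722 = 1145 bp
  5109 − 2867 = 2242 bp
  6490 − 5109 = 1381 bp
Sorted largest to smallest: 2242, 1381, 1145, 894, 431, 397 bp.

2242, 1381, 1145, 894, 431, 397 bp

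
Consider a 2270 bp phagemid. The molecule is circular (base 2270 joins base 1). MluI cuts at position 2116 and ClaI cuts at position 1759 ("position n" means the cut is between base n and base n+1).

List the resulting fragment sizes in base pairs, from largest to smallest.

1913, 357 bp

Combined cut positions (sorted): 1759, 2116.
Circular molecule, 2 cuts → 2 fragments:
  2116 − 1759 = 357 bp
  wrap: 2270 − 2116 + 1759 = 1913 bp
Sorted largest to smallest: 1913, 357 bp.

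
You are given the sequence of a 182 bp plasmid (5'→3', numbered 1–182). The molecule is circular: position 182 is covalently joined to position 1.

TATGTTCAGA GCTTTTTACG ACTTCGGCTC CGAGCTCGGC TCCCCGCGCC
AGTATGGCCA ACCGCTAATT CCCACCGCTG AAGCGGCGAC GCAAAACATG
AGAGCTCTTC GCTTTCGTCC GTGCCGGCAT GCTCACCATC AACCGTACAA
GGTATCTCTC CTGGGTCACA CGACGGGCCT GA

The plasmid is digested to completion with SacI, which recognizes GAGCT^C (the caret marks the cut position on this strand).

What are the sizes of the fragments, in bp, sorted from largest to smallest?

SacI sites (GAGCTC) start at positions 32, 102.
SacI cuts after base 5 of each site (before the last base), so after positions 36, 106.
Circular molecule, 2 cuts → 2 fragments:
  37–106 → 70 bp
  107–182 then 1–36 → 76 + 36 = 112 bp
Sorted largest to smallest: 112, 70 bp.

112, 70 bp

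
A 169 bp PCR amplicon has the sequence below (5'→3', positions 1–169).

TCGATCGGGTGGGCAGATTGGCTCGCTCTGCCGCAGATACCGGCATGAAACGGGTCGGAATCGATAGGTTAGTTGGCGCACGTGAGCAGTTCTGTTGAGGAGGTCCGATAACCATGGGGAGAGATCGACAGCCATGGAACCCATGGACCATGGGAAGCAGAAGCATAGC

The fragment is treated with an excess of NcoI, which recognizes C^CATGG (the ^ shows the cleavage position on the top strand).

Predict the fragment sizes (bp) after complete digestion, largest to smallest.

NcoI sites (CCATGG) start at positions 112, 132, 141, 148.
NcoI cuts after the first base of each site, so after positions 112, 132, 141, 148.
Linear molecule, 4 cuts → 5 fragments:
  1–112 → 112 bp
  113–132 → 20 bp
  133–141 → 9 bp
  142–148 → 7 bp
  149–169 → 21 bp
Sorted largest to smallest: 112, 21, 20, 9, 7 bp.

112, 21, 20, 9, 7 bp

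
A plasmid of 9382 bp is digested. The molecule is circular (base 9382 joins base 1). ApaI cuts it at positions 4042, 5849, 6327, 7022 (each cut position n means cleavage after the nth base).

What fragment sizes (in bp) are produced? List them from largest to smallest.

Circular molecule, 4 cuts → 4 fragments:
  5849 − 4042 = 1807 bp
  6327 − 5849 = 478 bp
  7022 − 6327 = 695 bp
  wrap: 9382 − 7022 + 4042 = 6402 bp
Sorted largest to smallest: 6402, 1807, 695, 478 bp.

6402, 1807, 695, 478 bp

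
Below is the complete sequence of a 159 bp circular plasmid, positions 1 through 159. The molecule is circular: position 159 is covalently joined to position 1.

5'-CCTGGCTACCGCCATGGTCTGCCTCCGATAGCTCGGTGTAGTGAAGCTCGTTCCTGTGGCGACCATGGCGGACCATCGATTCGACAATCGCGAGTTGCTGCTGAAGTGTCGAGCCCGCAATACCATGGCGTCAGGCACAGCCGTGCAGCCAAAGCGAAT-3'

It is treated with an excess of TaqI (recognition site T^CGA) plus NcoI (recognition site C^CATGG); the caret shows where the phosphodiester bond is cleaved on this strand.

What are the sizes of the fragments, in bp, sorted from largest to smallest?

51, 48, 28, 14, 13, 5 bp

TaqI sites (TCGA) start at positions 76, 81, 109.
TaqI cuts after the first base of each site, so after positions 76, 81, 109.
NcoI sites (CCATGG) start at positions 12, 63, 123.
NcoI cuts after the first base of each site, so after positions 12, 63, 123.
Combined cut positions: 12, 63, 76, 81, 109, 123.
Circular molecule, 6 cuts → 6 fragments:
  13–63 → 51 bp
  64–76 → 13 bp
  77–81 → 5 bp
  82–109 → 28 bp
  110–123 → 14 bp
  124–159 then 1–12 → 36 + 12 = 48 bp
Sorted largest to smallest: 51, 48, 28, 14, 13, 5 bp.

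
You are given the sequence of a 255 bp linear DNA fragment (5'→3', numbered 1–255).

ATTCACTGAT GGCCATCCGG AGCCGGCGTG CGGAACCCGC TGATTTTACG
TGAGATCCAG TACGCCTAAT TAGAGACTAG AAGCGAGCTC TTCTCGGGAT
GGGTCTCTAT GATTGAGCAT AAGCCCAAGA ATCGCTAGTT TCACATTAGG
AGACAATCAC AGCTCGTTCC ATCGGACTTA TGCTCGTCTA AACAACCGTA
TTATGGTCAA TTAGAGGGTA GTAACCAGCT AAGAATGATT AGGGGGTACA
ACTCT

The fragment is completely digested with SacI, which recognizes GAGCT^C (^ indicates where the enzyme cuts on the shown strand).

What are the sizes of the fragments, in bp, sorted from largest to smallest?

The SacI site (GAGCTC) starts at position 85.
SacI cuts after base 5 of each site (before the last base), so after position 89.
Linear molecule, 1 cut → 2 fragments:
  1–89 → 89 bp
  90–255 → 166 bp
Sorted largest to smallest: 166, 89 bp.

166, 89 bp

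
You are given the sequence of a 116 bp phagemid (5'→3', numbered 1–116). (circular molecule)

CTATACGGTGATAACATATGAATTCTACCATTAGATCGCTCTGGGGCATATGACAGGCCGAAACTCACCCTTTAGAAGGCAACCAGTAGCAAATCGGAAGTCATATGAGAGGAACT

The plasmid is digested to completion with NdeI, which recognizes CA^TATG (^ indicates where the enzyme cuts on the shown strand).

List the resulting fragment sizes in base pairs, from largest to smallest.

55, 32, 29 bp

NdeI sites (CATATG) start at positions 15, 47, 102.
NdeI cuts after base 2 of each site, so after positions 16, 48, 103.
Circular molecule, 3 cuts → 3 fragments:
  17–48 → 32 bp
  49–103 → 55 bp
  104–116 then 1–16 → 13 + 16 = 29 bp
Sorted largest to smallest: 55, 32, 29 bp.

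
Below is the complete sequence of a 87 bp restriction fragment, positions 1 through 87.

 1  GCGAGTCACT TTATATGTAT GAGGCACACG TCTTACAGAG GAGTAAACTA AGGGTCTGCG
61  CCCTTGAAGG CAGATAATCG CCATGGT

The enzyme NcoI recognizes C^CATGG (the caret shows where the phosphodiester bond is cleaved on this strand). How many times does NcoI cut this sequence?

1

CCATGG occurs starting at position 81.
NcoI cuts at 1 site.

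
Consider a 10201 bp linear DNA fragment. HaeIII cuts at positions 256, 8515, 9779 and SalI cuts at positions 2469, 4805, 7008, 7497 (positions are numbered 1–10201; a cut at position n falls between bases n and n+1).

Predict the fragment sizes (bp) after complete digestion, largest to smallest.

2336, 2213, 2203, 1264, 1018, 489, 422, 256 bp

Combined cut positions (sorted): 256, 2469, 4805, 7008, 7497, 8515, 9779.
Linear molecule, 7 cuts → 8 fragments:
  256 − 0 = 256 bp
  2469 − 256 = 2213 bp
  4805 − 2469 = 2336 bp
  7008 − 4805 = 2203 bp
  7497 − 7008 = 489 bp
  8515 − 7497 = 1018 bp
  9779 − 8515 = 1264 bp
  10201 − 9779 = 422 bp
Sorted largest to smallest: 2336, 2213, 2203, 1264, 1018, 489, 422, 256 bp.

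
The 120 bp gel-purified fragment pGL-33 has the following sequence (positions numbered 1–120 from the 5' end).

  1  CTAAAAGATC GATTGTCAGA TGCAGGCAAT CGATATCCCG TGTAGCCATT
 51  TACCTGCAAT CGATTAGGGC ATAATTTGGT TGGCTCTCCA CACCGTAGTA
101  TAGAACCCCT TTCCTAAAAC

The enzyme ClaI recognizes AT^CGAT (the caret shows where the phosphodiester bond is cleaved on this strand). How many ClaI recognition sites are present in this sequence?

ATCGAT occurs starting at positions 8, 29, 59.
ClaI cuts at 3 sites.

3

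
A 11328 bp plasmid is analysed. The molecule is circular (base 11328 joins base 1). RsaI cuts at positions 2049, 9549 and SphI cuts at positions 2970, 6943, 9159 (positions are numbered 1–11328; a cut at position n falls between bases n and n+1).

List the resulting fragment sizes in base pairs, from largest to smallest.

3973, 3828, 2216, 921, 390 bp

Combined cut positions (sorted): 2049, 2970, 6943, 9159, 9549.
Circular molecule, 5 cuts → 5 fragments:
  2970 − 2049 = 921 bp
  6943 − 2970 = 3973 bp
  9159 − 6943 = 2216 bp
  9549 − 9159 = 390 bp
  wrap: 11328 − 9549 + 2049 = 3828 bp
Sorted largest to smallest: 3973, 3828, 2216, 921, 390 bp.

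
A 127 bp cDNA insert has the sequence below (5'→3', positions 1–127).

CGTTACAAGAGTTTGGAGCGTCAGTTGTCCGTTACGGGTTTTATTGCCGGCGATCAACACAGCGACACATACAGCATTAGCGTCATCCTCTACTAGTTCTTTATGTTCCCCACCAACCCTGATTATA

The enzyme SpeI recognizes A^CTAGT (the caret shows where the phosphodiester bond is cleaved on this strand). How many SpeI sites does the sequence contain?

1

ACTAGT occurs starting at position 92.
SpeI cuts at 1 site.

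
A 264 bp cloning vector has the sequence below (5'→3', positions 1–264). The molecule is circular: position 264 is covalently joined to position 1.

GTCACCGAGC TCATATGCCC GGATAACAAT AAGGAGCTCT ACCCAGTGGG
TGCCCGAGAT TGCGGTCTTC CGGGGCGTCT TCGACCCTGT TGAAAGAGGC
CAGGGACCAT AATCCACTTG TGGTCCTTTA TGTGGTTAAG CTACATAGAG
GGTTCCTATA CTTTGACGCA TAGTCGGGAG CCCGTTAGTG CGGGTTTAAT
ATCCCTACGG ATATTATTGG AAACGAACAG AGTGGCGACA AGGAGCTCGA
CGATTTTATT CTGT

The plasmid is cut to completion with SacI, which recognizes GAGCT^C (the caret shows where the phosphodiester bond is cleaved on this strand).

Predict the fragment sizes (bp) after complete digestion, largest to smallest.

SacI sites (GAGCTC) start at positions 7, 34, 243.
SacI cuts after base 5 of each site (before the last base), so after positions 11, 38, 247.
Circular molecule, 3 cuts → 3 fragments:
  12–38 → 27 bp
  39–247 → 209 bp
  248–264 then 1–11 → 17 + 11 = 28 bp
Sorted largest to smallest: 209, 28, 27 bp.

209, 28, 27 bp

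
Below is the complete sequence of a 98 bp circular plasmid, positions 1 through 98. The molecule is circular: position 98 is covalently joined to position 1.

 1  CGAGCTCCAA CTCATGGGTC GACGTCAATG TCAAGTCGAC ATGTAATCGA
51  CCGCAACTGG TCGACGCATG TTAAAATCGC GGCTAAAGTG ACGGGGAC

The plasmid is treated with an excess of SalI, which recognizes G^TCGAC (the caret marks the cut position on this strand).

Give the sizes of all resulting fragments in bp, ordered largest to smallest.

56, 25, 17 bp

SalI sites (GTCGAC) start at positions 18, 35, 60.
SalI cuts after the first base of each site, so after positions 18, 35, 60.
Circular molecule, 3 cuts → 3 fragments:
  19–35 → 17 bp
  36–60 → 25 bp
  61–98 then 1–18 → 38 + 18 = 56 bp
Sorted largest to smallest: 56, 25, 17 bp.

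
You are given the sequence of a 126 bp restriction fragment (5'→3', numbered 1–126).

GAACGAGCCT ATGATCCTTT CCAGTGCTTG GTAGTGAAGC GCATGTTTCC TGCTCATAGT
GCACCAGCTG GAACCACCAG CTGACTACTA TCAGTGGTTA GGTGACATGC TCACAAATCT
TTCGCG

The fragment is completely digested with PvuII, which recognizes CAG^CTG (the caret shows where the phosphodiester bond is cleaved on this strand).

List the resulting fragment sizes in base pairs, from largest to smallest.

PvuII sites (CAGCTG) start at positions 65, 78.
PvuII cuts after base 3 of each site, so after positions 67, 80.
Linear molecule, 2 cuts → 3 fragments:
  1–67 → 67 bp
  68–80 → 13 bp
  81–126 → 46 bp
Sorted largest to smallest: 67, 46, 13 bp.

67, 46, 13 bp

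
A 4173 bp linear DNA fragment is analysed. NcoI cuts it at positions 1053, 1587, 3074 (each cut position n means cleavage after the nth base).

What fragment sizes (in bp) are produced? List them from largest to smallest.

1487, 1099, 1053, 534 bp

Linear molecule, 3 cuts → 4 fragments:
  1053 − 0 = 1053 bp
  1587 − 1053 = 534 bp
  3074 − 1587 = 1487 bp
  4173 − 3074 = 1099 bp
Sorted largest to smallest: 1487, 1099, 1053, 534 bp.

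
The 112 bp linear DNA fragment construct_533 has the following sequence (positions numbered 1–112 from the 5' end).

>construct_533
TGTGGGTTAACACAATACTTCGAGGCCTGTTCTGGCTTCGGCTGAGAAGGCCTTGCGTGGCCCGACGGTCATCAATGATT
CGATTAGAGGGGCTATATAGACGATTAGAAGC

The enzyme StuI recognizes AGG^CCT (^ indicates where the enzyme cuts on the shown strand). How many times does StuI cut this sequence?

AGGCCT occurs starting at positions 23, 48.
StuI cuts at 2 sites.

2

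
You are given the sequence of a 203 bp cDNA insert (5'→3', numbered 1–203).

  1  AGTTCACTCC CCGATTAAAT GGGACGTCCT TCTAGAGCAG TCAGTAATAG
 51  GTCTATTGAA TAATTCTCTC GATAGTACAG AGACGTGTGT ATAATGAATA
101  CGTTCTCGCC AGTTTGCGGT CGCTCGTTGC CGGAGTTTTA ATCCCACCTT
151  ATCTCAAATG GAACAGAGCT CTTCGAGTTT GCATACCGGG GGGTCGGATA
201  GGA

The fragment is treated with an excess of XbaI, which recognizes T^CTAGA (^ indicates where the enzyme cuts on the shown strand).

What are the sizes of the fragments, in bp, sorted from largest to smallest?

The XbaI site (TCTAGA) starts at position 31.
XbaI cuts after the first base of each site, so after position 31.
Linear molecule, 1 cut → 2 fragments:
  1–31 → 31 bp
  32–203 → 172 bp
Sorted largest to smallest: 172, 31 bp.

172, 31 bp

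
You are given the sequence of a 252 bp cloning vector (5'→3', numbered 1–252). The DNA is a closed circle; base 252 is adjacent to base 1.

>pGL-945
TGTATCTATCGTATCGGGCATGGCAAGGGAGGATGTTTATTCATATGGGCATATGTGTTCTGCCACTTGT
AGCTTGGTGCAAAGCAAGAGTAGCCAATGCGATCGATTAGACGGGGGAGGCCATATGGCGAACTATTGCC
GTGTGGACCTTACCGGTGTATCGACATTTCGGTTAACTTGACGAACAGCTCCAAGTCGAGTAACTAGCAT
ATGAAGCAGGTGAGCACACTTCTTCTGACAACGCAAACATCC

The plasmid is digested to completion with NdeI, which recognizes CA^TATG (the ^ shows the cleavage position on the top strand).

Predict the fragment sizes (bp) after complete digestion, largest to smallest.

86, 86, 72, 8 bp

NdeI sites (CATATG) start at positions 42, 50, 122, 208.
NdeI cuts after base 2 of each site, so after positions 43, 51, 123, 209.
Circular molecule, 4 cuts → 4 fragments:
  44–51 → 8 bp
  52–123 → 72 bp
  124–209 → 86 bp
  210–252 then 1–43 → 43 + 43 = 86 bp
Sorted largest to smallest: 86, 86, 72, 8 bp.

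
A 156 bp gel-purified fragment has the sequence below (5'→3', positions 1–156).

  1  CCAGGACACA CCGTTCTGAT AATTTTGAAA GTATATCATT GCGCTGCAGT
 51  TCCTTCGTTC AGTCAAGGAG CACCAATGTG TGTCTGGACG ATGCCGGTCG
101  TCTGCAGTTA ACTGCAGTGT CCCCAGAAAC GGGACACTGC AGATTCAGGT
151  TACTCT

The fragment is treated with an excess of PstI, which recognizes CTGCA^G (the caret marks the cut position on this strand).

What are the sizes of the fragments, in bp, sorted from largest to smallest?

58, 48, 25, 15, 10 bp

PstI sites (CTGCAG) start at positions 44, 102, 112, 137.
PstI cuts after base 5 of each site (before the last base), so after positions 48, 106, 116, 141.
Linear molecule, 4 cuts → 5 fragments:
  1–48 → 48 bp
  49–106 → 58 bp
  107–116 → 10 bp
  117–141 → 25 bp
  142–156 → 15 bp
Sorted largest to smallest: 58, 48, 25, 15, 10 bp.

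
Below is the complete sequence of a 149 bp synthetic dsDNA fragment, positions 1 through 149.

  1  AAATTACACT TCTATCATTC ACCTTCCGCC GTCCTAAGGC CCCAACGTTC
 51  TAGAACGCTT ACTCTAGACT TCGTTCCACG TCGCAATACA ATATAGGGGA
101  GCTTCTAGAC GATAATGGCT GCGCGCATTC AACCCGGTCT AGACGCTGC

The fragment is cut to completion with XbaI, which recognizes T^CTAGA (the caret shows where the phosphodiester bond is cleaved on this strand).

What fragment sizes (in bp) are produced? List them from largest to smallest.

XbaI sites (TCTAGA) start at positions 49, 63, 104, 138.
XbaI cuts after the first base of each site, so after positions 49, 63, 104, 138.
Linear molecule, 4 cuts → 5 fragments:
  1–49 → 49 bp
  50–63 → 14 bp
  64–104 → 41 bp
  105–138 → 34 bp
  139–149 → 11 bp
Sorted largest to smallest: 49, 41, 34, 14, 11 bp.

49, 41, 34, 14, 11 bp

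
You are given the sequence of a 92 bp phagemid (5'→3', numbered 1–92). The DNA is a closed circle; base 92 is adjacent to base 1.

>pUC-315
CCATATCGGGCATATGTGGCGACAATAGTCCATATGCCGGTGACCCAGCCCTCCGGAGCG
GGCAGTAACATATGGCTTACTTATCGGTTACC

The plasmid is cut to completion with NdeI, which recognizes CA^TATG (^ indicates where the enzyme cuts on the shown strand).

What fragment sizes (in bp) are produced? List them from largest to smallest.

NdeI sites (CATATG) start at positions 11, 31, 69.
NdeI cuts after base 2 of each site, so after positions 12, 32, 70.
Circular molecule, 3 cuts → 3 fragments:
  13–32 → 20 bp
  33–70 → 38 bp
  71–92 then 1–12 → 22 + 12 = 34 bp
Sorted largest to smallest: 38, 34, 20 bp.

38, 34, 20 bp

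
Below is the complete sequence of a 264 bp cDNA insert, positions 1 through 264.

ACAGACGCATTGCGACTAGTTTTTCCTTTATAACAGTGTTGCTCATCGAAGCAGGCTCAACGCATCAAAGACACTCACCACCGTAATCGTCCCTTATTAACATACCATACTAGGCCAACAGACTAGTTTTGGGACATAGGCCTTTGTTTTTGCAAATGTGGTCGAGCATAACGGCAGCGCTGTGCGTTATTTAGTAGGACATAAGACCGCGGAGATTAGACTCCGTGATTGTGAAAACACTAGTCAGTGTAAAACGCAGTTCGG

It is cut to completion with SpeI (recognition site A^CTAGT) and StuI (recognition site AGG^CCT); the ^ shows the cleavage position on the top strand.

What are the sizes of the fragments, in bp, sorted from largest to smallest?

107, 99, 25, 18, 15 bp

SpeI sites (ACTAGT) start at positions 15, 122, 239.
SpeI cuts after the first base of each site, so after positions 15, 122, 239.
The StuI site (AGGCCT) starts at position 138.
StuI cuts after base 3 of each site, so after position 140.
Combined cut positions: 15, 122, 140, 239.
Linear molecule, 4 cuts → 5 fragments:
  1–15 → 15 bp
  16–122 → 107 bp
  123–140 → 18 bp
  141–239 → 99 bp
  240–264 → 25 bp
Sorted largest to smallest: 107, 99, 25, 18, 15 bp.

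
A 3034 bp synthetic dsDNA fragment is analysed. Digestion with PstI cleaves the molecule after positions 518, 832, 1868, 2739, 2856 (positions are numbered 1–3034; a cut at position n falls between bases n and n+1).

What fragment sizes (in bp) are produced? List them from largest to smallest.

Linear molecule, 5 cuts → 6 fragments:
  518 − 0 = 518 bp
  832 − 518 = 314 bp
  1868 − 832 = 1036 bp
  2739 − 1868 = 871 bp
  2856 − 2739 = 117 bp
  3034 − 2856 = 178 bp
Sorted largest to smallest: 1036, 871, 518, 314, 178, 117 bp.

1036, 871, 518, 314, 178, 117 bp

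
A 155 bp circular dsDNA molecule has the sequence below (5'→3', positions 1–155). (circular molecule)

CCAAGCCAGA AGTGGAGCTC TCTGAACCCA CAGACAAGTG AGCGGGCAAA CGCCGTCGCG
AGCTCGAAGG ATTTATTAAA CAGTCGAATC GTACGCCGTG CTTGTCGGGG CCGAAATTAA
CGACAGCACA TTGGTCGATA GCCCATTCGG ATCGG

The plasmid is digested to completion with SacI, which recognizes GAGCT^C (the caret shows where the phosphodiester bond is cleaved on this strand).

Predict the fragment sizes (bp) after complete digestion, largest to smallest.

110, 45 bp

SacI sites (GAGCTC) start at positions 15, 60.
SacI cuts after base 5 of each site (before the last base), so after positions 19, 64.
Circular molecule, 2 cuts → 2 fragments:
  20–64 → 45 bp
  65–155 then 1–19 → 91 + 19 = 110 bp
Sorted largest to smallest: 110, 45 bp.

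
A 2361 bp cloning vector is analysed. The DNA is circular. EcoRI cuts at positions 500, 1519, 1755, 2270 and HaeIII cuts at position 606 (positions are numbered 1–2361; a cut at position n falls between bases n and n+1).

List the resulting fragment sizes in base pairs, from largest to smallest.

913, 591, 515, 236, 106 bp

Combined cut positions (sorted): 500, 606, 1519, 1755, 2270.
Circular molecule, 5 cuts → 5 fragments:
  606 − 500 = 106 bp
  1519 − 606 = 913 bp
  1755 − 1519 = 236 bp
  2270 − 1755 = 515 bp
  wrap: 2361 − 2270 + 500 = 591 bp
Sorted largest to smallest: 913, 591, 515, 236, 106 bp.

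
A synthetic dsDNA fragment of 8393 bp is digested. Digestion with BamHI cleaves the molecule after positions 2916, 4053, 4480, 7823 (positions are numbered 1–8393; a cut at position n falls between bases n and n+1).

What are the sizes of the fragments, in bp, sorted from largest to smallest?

3343, 2916, 1137, 570, 427 bp

Linear molecule, 4 cuts → 5 fragments:
  2916 − 0 = 2916 bp
  4053 − 2916 = 1137 bp
  4480 − 4053 = 427 bp
  7823 − 4480 = 3343 bp
  8393 − 7823 = 570 bp
Sorted largest to smallest: 3343, 2916, 1137, 570, 427 bp.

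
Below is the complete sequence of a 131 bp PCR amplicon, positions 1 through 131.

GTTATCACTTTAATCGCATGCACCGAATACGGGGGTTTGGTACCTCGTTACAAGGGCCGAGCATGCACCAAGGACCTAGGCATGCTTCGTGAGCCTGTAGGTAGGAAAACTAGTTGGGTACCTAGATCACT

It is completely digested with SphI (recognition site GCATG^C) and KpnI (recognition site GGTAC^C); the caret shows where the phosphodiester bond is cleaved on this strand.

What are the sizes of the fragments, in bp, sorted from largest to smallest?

37, 23, 22, 20, 19, 10 bp

SphI sites (GCATGC) start at positions 16, 61, 80.
SphI cuts after base 5 of each site (before the last base), so after positions 20, 65, 84.
KpnI sites (GGTACC) start at positions 39, 117.
KpnI cuts after base 5 of each site (before the last base), so after positions 43, 121.
Combined cut positions: 20, 43, 65, 84, 121.
Linear molecule, 5 cuts → 6 fragments:
  1–20 → 20 bp
  21–43 → 23 bp
  44–65 → 22 bp
  66–84 → 19 bp
  85–121 → 37 bp
  122–131 → 10 bp
Sorted largest to smallest: 37, 23, 22, 20, 19, 10 bp.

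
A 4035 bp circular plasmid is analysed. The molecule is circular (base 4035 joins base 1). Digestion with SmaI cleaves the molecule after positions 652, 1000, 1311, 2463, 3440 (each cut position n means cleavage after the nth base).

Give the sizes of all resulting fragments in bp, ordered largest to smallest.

1247, 1152, 977, 348, 311 bp

Circular molecule, 5 cuts → 5 fragments:
  1000 − 652 = 348 bp
  1311 − 1000 = 311 bp
  2463 − 1311 = 1152 bp
  3440 − 2463 = 977 bp
  wrap: 4035 − 3440 + 652 = 1247 bp
Sorted largest to smallest: 1247, 1152, 977, 348, 311 bp.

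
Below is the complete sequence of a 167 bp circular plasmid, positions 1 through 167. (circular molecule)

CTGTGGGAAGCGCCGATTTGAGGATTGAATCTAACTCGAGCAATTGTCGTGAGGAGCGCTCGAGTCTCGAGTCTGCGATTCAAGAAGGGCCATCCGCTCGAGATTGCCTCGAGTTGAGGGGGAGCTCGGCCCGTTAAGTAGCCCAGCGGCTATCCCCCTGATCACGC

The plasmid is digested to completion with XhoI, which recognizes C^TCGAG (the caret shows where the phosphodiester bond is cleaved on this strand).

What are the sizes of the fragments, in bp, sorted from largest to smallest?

XhoI sites (CTCGAG) start at positions 35, 59, 66, 97, 108.
XhoI cuts after the first base of each site, so after positions 35, 59, 66, 97, 108.
Circular molecule, 5 cuts → 5 fragments:
  36–59 → 24 bp
  60–66 → 7 bp
  67–97 → 31 bp
  98–108 → 11 bp
  109–167 then 1–35 → 59 + 35 = 94 bp
Sorted largest to smallest: 94, 31, 24, 11, 7 bp.

94, 31, 24, 11, 7 bp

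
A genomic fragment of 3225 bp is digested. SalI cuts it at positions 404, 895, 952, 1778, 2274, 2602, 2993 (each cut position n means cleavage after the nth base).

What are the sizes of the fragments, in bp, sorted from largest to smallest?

826, 496, 491, 404, 391, 328, 232, 57 bp

Linear molecule, 7 cuts → 8 fragments:
  404 − 0 = 404 bp
  895 − 404 = 491 bp
  952 − 895 = 57 bp
  1778 − 952 = 826 bp
  2274 − 1778 = 496 bp
  2602 − 2274 = 328 bp
  2993 − 2602 = 391 bp
  3225 − 2993 = 232 bp
Sorted largest to smallest: 826, 496, 491, 404, 391, 328, 232, 57 bp.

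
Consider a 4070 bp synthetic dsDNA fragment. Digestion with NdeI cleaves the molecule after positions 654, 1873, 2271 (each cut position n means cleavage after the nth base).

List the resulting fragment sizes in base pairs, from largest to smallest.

Linear molecule, 3 cuts → 4 fragments:
  654 − 0 = 654 bp
  1873 − 654 = 1219 bp
  2271 − 1873 = 398 bp
  4070 − 2271 = 1799 bp
Sorted largest to smallest: 1799, 1219, 654, 398 bp.

1799, 1219, 654, 398 bp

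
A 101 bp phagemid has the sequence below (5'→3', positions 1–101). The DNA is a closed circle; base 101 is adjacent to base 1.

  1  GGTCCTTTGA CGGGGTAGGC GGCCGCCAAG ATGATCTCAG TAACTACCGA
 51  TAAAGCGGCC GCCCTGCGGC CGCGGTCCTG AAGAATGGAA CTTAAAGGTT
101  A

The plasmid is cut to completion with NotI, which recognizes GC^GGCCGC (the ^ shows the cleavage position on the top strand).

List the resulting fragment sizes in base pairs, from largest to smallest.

54, 36, 11 bp

NotI sites (GCGGCCGC) start at positions 19, 55, 66.
NotI cuts after base 2 of each site, so after positions 20, 56, 67.
Circular molecule, 3 cuts → 3 fragments:
  21–56 → 36 bp
  57–67 → 11 bp
  68–101 then 1–20 → 34 + 20 = 54 bp
Sorted largest to smallest: 54, 36, 11 bp.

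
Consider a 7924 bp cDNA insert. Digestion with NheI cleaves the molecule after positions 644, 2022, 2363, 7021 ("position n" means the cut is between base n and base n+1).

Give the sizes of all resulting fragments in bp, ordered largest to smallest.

4658, 1378, 903, 644, 341 bp

Linear molecule, 4 cuts → 5 fragments:
  644 − 0 = 644 bp
  2022 − 644 = 1378 bp
  2363 − 2022 = 341 bp
  7021 − 2363 = 4658 bp
  7924 − 7021 = 903 bp
Sorted largest to smallest: 4658, 1378, 903, 644, 341 bp.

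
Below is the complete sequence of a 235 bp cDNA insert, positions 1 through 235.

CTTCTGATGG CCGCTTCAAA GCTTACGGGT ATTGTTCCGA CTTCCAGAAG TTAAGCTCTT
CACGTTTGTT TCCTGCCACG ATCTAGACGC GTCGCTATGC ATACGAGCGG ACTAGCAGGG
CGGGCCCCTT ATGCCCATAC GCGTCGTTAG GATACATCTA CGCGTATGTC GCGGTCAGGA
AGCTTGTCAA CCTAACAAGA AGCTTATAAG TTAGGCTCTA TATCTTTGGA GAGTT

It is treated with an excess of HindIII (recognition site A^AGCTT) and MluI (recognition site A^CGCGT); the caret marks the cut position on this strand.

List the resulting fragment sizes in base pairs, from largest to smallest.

68, 52, 35, 21, 20, 20, 19 bp

HindIII sites (AAGCTT) start at positions 19, 180, 200.
HindIII cuts after the first base of each site, so after positions 19, 180, 200.
MluI sites (ACGCGT) start at positions 87, 139, 160.
MluI cuts after the first base of each site, so after positions 87, 139, 160.
Combined cut positions: 19, 87, 139, 160, 180, 200.
Linear molecule, 6 cuts → 7 fragments:
  1–19 → 19 bp
  20–87 → 68 bp
  88–139 → 52 bp
  140–160 → 21 bp
  161–180 → 20 bp
  181–200 → 20 bp
  201–235 → 35 bp
Sorted largest to smallest: 68, 52, 35, 21, 20, 20, 19 bp.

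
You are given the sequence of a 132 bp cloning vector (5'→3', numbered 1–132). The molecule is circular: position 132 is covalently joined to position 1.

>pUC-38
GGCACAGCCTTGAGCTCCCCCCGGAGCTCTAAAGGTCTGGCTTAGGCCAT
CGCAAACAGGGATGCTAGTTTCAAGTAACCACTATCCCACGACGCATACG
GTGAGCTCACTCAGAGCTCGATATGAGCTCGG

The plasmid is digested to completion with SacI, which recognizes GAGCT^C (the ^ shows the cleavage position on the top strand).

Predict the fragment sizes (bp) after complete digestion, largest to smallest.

SacI sites (GAGCTC) start at positions 12, 24, 103, 114, 125.
SacI cuts after base 5 of each site (before the last base), so after positions 16, 28, 107, 118, 129.
Circular molecule, 5 cuts → 5 fragments:
  17–28 → 12 bp
  29–107 → 79 bp
  108–118 → 11 bp
  119–129 → 11 bp
  130–132 then 1–16 → 3 + 16 = 19 bp
Sorted largest to smallest: 79, 19, 12, 11, 11 bp.

79, 19, 12, 11, 11 bp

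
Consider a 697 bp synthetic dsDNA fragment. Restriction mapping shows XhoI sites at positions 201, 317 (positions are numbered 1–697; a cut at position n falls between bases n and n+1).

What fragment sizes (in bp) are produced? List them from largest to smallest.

Linear molecule, 2 cuts → 3 fragments:
  201 − 0 = 201 bp
  317 − 201 = 116 bp
  697 − 317 = 380 bp
Sorted largest to smallest: 380, 201, 116 bp.

380, 201, 116 bp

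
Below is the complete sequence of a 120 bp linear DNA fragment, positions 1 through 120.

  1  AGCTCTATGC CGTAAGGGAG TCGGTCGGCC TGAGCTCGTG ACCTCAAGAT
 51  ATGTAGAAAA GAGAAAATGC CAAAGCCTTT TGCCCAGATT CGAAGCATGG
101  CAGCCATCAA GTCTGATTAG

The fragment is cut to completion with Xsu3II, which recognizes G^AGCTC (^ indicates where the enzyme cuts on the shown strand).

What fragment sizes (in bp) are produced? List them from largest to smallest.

The Xsu3II site (GAGCTC) starts at position 32.
Xsu3II cuts after the first base of each site, so after position 32.
Linear molecule, 1 cut → 2 fragments:
  1–32 → 32 bp
  33–120 → 88 bp
Sorted largest to smallest: 88, 32 bp.

88, 32 bp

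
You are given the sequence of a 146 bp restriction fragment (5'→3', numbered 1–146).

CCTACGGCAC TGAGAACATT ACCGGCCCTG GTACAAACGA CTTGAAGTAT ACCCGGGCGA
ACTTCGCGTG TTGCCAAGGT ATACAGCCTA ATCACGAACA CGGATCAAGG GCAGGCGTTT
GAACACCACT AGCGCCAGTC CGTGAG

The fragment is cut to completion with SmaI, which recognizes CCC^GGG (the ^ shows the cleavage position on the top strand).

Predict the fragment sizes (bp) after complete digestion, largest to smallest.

The SmaI site (CCCGGG) starts at position 52.
SmaI cuts after base 3 of each site, so after position 54.
Linear molecule, 1 cut → 2 fragments:
  1–54 → 54 bp
  55–146 → 92 bp
Sorted largest to smallest: 92, 54 bp.

92, 54 bp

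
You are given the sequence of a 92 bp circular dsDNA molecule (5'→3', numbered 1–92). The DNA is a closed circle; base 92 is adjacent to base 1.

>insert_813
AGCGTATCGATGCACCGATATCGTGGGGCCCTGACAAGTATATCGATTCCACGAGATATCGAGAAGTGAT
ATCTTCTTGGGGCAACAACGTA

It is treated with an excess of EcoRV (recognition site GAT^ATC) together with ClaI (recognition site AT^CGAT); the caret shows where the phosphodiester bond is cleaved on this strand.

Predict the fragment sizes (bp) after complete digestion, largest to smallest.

EcoRV sites (GATATC) start at positions 17, 55, 68.
EcoRV cuts after base 3 of each site, so after positions 19, 57, 70.
ClaI sites (ATCGAT) start at positions 6, 42.
ClaI cuts after base 2 of each site, so after positions 7, 43.
Combined cut positions: 7, 19, 43, 57, 70.
Circular molecule, 5 cuts → 5 fragments:
  8–19 → 12 bp
  20–43 → 24 bp
  44–57 → 14 bp
  58–70 → 13 bp
  71–92 then 1–7 → 22 + 7 = 29 bp
Sorted largest to smallest: 29, 24, 14, 13, 12 bp.

29, 24, 14, 13, 12 bp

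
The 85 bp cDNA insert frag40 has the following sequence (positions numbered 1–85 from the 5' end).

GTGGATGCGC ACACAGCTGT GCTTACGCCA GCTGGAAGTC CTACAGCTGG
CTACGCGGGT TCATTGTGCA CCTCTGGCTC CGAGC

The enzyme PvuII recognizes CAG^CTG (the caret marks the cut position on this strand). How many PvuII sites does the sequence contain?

3

CAGCTG occurs starting at positions 14, 29, 44.
PvuII cuts at 3 sites.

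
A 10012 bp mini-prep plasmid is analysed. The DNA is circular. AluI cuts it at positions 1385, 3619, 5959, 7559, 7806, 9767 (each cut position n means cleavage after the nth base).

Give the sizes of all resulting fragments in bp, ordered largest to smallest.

Circular molecule, 6 cuts → 6 fragments:
  3619 − 1385 = 2234 bp
  5959 − 3619 = 2340 bp
  7559 − 5959 = 1600 bp
  7806 − 7559 = 247 bp
  9767 − 7806 = 1961 bp
  wrap: 10012 − 9767 + 1385 = 1630 bp
Sorted largest to smallest: 2340, 2234, 1961, 1630, 1600, 247 bp.

2340, 2234, 1961, 1630, 1600, 247 bp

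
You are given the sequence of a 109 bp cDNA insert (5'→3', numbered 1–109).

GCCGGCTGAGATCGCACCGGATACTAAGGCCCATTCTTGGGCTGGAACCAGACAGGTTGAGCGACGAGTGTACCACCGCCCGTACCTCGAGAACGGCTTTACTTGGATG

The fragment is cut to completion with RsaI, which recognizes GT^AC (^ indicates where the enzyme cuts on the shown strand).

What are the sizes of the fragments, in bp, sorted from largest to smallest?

71, 26, 12 bp

RsaI sites (GTAC) start at positions 70, 82.
RsaI cuts after base 2 of each site, so after positions 71, 83.
Linear molecule, 2 cuts → 3 fragments:
  1–71 → 71 bp
  72–83 → 12 bp
  84–109 → 26 bp
Sorted largest to smallest: 71, 26, 12 bp.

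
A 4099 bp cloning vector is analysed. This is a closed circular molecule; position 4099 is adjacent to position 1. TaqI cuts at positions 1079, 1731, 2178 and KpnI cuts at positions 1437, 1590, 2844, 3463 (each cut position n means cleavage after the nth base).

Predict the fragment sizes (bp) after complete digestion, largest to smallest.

Combined cut positions (sorted): 1079, 1437, 1590, 1731, 2178, 2844, 3463.
Circular molecule, 7 cuts → 7 fragments:
  1437 − 1079 = 358 bp
  1590 − 1437 = 153 bp
  1731 − 1590 = 141 bp
  2178 − 1731 = 447 bp
  2844 − 2178 = 666 bp
  3463 − 2844 = 619 bp
  wrap: 4099 − 3463 + 1079 = 1715 bp
Sorted largest to smallest: 1715, 666, 619, 447, 358, 153, 141 bp.

1715, 666, 619, 447, 358, 153, 141 bp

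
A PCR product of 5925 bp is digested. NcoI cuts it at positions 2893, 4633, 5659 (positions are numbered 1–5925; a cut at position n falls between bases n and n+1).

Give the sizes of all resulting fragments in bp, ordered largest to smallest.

2893, 1740, 1026, 266 bp

Linear molecule, 3 cuts → 4 fragments:
  2893 − 0 = 2893 bp
  4633 − 2893 = 1740 bp
  5659 − 4633 = 1026 bp
  5925 − 5659 = 266 bp
Sorted largest to smallest: 2893, 1740, 1026, 266 bp.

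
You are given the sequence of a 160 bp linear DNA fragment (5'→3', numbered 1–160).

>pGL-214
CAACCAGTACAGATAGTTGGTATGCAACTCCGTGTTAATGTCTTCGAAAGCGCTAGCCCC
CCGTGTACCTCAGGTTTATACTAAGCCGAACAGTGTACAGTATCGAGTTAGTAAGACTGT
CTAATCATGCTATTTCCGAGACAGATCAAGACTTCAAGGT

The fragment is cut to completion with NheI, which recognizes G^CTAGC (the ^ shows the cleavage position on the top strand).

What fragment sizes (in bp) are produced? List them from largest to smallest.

108, 52 bp

The NheI site (GCTAGC) starts at position 52.
NheI cuts after the first base of each site, so after position 52.
Linear molecule, 1 cut → 2 fragments:
  1–52 → 52 bp
  53–160 → 108 bp
Sorted largest to smallest: 108, 52 bp.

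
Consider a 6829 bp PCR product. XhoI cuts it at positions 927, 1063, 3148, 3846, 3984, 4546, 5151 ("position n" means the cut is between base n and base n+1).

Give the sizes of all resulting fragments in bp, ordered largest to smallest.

Linear molecule, 7 cuts → 8 fragments:
  927 − 0 = 927 bp
  1063 − 927 = 136 bp
  3148 − 1063 = 2085 bp
  3846 − 3148 = 698 bp
  3984 − 3846 = 138 bp
  4546 − 3984 = 562 bp
  5151 − 4546 = 605 bp
  6829 − 5151 = 1678 bp
Sorted largest to smallest: 2085, 1678, 927, 698, 605, 562, 138, 136 bp.

2085, 1678, 927, 698, 605, 562, 138, 136 bp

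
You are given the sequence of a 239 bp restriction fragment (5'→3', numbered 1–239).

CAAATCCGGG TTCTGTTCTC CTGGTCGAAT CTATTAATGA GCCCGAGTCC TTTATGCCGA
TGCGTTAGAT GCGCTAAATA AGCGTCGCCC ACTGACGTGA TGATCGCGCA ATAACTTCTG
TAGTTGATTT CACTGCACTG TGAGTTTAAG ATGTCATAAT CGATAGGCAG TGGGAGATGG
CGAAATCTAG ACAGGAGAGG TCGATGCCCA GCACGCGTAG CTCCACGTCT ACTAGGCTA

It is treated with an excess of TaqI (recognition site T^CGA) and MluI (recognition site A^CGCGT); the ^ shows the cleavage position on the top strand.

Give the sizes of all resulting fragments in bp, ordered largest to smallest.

135, 41, 26, 25, 12 bp

TaqI sites (TCGA) start at positions 25, 160, 201.
TaqI cuts after the first base of each site, so after positions 25, 160, 201.
The MluI site (ACGCGT) starts at position 213.
MluI cuts after the first base of each site, so after position 213.
Combined cut positions: 25, 160, 201, 213.
Linear molecule, 4 cuts → 5 fragments:
  1–25 → 25 bp
  26–160 → 135 bp
  161–201 → 41 bp
  202–213 → 12 bp
  214–239 → 26 bp
Sorted largest to smallest: 135, 41, 26, 25, 12 bp.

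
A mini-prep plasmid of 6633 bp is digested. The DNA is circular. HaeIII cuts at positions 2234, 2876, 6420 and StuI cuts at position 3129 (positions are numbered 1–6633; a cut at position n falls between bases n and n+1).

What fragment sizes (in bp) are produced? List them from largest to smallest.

Combined cut positions (sorted): 2234, 2876, 3129, 6420.
Circular molecule, 4 cuts → 4 fragments:
  2876 − 2234 = 642 bp
  3129 − 2876 = 253 bp
  6420 − 3129 = 3291 bp
  wrap: 6633 − 6420 + 2234 = 2447 bp
Sorted largest to smallest: 3291, 2447, 642, 253 bp.

3291, 2447, 642, 253 bp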